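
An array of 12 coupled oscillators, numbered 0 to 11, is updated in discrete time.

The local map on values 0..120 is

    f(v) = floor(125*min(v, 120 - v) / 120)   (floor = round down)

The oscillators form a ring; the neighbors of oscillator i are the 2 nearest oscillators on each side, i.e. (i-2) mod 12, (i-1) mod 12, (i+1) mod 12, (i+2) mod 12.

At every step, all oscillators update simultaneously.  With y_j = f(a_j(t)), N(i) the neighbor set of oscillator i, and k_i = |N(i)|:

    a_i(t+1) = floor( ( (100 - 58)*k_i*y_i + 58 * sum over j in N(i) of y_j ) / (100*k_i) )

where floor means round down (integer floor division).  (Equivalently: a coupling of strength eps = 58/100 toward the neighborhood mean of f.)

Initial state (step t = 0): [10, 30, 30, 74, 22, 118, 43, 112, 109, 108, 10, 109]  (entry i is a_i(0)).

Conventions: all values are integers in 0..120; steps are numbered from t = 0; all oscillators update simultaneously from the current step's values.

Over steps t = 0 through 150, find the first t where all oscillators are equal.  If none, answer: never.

Answer: 17
Key observation: Synchronization is absorbing here: once all oscillators are equal they stay equal, and step 17 is the first all-equal step.

Derivation:
t=0: [10, 30, 30, 74, 22, 118, 43, 112, 109, 108, 10, 109]  (not all equal)
t=1: [16, 27, 28, 32, 27, 18, 24, 13, 15, 10, 10, 13]  (not all equal)
t=2: [18, 24, 27, 28, 26, 21, 21, 15, 14, 11, 12, 14]  (not all equal)
t=3: [19, 23, 26, 26, 25, 22, 19, 16, 14, 12, 13, 15]  (not all equal)
t=4: [19, 22, 25, 25, 24, 22, 19, 16, 14, 13, 14, 16]  (not all equal)
t=5: [19, 21, 24, 24, 23, 21, 19, 16, 14, 14, 14, 16]  (not all equal)
t=6: [19, 21, 23, 23, 22, 20, 18, 16, 15, 14, 15, 16]  (not all equal)
t=7: [18, 20, 21, 22, 21, 19, 18, 16, 15, 14, 15, 16]  (not all equal)
t=8: [18, 19, 20, 20, 20, 19, 17, 16, 15, 14, 15, 16]  (not all equal)
t=9: [17, 18, 19, 19, 19, 18, 17, 16, 15, 14, 15, 16]  (not all equal)
t=10: [17, 17, 18, 18, 18, 17, 17, 16, 15, 14, 15, 16]  (not all equal)
t=11: [16, 17, 17, 17, 17, 17, 16, 15, 15, 14, 15, 15]  (not all equal)
t=12: [16, 16, 16, 17, 16, 16, 16, 15, 15, 14, 15, 15]  (not all equal)
t=13: [15, 16, 16, 16, 16, 16, 15, 15, 15, 14, 15, 15]  (not all equal)
t=14: [15, 15, 15, 16, 15, 15, 15, 15, 14, 14, 14, 15]  (not all equal)
t=15: [14, 15, 15, 15, 15, 15, 14, 14, 14, 14, 14, 14]  (not all equal)
t=16: [14, 14, 14, 15, 14, 14, 14, 14, 14, 14, 14, 14]  (not all equal)
t=17: [14, 14, 14, 14, 14, 14, 14, 14, 14, 14, 14, 14]  (all equal)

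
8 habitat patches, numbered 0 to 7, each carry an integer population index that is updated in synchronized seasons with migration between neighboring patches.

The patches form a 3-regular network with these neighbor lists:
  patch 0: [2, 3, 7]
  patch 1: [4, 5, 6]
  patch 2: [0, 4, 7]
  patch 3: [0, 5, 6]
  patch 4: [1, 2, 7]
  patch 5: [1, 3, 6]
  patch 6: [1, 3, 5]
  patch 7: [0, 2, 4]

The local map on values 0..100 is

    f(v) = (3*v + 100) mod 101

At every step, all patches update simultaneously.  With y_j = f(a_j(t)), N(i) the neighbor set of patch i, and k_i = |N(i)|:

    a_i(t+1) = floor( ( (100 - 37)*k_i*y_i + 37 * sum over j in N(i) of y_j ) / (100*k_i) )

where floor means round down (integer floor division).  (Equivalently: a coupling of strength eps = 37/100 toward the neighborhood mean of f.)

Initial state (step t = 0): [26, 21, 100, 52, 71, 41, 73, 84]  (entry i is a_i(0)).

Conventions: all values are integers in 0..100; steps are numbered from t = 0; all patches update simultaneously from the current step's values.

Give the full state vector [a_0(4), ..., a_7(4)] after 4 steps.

Simulating step by step:
t=0: [26, 21, 100, 52, 71, 41, 73, 84]
t=1: [73, 44, 77, 48, 31, 29, 26, 53]
t=2: [25, 50, 37, 48, 72, 72, 67, 52]
t=3: [59, 45, 23, 49, 21, 31, 75, 45]
t=4: [65, 42, 63, 51, 55, 70, 34, 46]

Answer: [65, 42, 63, 51, 55, 70, 34, 46]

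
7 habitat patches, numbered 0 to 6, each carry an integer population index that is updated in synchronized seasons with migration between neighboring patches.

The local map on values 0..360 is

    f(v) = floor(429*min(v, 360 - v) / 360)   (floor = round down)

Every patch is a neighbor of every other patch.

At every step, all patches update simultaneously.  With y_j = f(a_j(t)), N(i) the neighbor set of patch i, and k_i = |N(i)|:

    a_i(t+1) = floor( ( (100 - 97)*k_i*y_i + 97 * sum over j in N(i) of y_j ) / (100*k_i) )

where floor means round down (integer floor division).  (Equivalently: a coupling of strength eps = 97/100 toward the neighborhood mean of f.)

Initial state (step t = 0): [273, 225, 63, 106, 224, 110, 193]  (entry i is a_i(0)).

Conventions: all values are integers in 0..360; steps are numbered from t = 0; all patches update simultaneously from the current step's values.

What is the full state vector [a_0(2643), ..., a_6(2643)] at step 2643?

Simulating step by step:
t=0: [273, 225, 63, 106, 224, 110, 193]
t=1: [140, 133, 144, 137, 133, 137, 128]
t=2: [160, 162, 160, 161, 162, 161, 162]
t=3: [191, 191, 191, 191, 191, 191, 191]
t=4: [201, 201, 201, 201, 201, 201, 201]
t=5: [189, 189, 189, 189, 189, 189, 189]
t=6: [203, 203, 203, 203, 203, 203, 203]
t=7: [187, 187, 187, 187, 187, 187, 187]
t=8: [206, 206, 206, 206, 206, 206, 206]
t=9: [183, 183, 183, 183, 183, 183, 183]
t=10: [210, 210, 210, 210, 210, 210, 210]
t=11: [178, 178, 178, 178, 178, 178, 178]
t=12: [212, 212, 212, 212, 212, 212, 212]
t=13: [176, 176, 176, 176, 176, 176, 176]
t=14: [209, 209, 209, 209, 209, 209, 209]
t=15: [179, 179, 179, 179, 179, 179, 179]
t=16: [213, 213, 213, 213, 213, 213, 213]
t=17: [175, 175, 175, 175, 175, 175, 175]
t=18: [208, 208, 208, 208, 208, 208, 208]
t=19: [181, 181, 181, 181, 181, 181, 181]
t=20: [213, 213, 213, 213, 213, 213, 213]

Answer: [181, 181, 181, 181, 181, 181, 181]
Key observation: The state at step 16, [213, 213, 213, 213, 213, 213, 213], reappears at step 20: the system is in a cycle of period 4 from step 16 on.  Therefore the state at step 2643 equals the state at step 16 + ((2643 - 16) mod 4) = 19, which is [181, 181, 181, 181, 181, 181, 181].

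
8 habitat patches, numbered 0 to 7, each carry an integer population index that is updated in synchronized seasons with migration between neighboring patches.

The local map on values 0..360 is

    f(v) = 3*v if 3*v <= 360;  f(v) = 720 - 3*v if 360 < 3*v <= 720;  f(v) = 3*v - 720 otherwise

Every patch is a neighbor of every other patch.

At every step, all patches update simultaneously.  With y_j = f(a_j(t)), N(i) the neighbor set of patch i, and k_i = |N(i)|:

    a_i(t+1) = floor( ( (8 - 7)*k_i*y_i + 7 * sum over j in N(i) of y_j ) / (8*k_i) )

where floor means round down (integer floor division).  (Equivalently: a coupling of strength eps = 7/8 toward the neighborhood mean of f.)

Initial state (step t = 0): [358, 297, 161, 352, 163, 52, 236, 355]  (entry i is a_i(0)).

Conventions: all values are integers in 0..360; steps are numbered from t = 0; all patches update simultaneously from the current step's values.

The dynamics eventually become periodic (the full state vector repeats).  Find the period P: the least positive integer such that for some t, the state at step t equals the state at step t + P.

Simulating step by step:
t=0: [358, 297, 161, 352, 163, 52, 236, 355]
t=1: [230, 230, 230, 230, 230, 230, 230, 230]
t=2: [30, 30, 30, 30, 30, 30, 30, 30]
t=3: [90, 90, 90, 90, 90, 90, 90, 90]
t=4: [270, 270, 270, 270, 270, 270, 270, 270]
t=5: [90, 90, 90, 90, 90, 90, 90, 90]

Answer: 2
Key observation: The state at step 3, [90, 90, 90, 90, 90, 90, 90, 90], reappears at step 5 — and no state repeats earlier — so the cycle the system enters has period 2.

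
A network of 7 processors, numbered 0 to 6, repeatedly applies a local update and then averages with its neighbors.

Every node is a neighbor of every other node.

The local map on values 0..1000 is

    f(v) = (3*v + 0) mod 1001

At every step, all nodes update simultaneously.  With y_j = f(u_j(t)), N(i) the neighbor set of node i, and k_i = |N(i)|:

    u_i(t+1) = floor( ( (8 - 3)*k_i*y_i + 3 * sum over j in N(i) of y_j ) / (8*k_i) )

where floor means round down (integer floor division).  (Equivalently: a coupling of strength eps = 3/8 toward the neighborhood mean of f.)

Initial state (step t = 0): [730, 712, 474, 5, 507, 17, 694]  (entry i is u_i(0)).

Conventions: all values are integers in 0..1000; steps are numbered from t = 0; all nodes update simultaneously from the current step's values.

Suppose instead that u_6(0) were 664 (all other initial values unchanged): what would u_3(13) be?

Answer: u_3(13) = 274
Key observation: This trace re-runs the system from the modified initial state.

Derivation:
t=0: [730, 712, 474, 5, 507, 17, 664]
t=1: [250, 220, 381, 153, 437, 173, 702]
t=2: [605, 555, 263, 442, 358, 475, 242]
t=3: [696, 611, 682, 421, 279, 476, 646]
t=4: [262, 682, 238, 361, 684, 454, 741]
t=5: [583, 165, 542, 187, 169, 344, 265]
t=6: [655, 513, 586, 550, 520, 252, 682]
t=7: [808, 569, 692, 631, 581, 691, 291]
t=8: [473, 633, 277, 738, 653, 276, 727]
t=9: [505, 775, 737, 389, 809, 736, 370]
t=10: [411, 303, 239, 215, 361, 237, 183]
t=11: [370, 751, 643, 603, 286, 640, 549]
t=12: [343, 423, 804, 736, 765, 799, 645]
t=13: [174, 309, 389, 274, 323, 380, 683]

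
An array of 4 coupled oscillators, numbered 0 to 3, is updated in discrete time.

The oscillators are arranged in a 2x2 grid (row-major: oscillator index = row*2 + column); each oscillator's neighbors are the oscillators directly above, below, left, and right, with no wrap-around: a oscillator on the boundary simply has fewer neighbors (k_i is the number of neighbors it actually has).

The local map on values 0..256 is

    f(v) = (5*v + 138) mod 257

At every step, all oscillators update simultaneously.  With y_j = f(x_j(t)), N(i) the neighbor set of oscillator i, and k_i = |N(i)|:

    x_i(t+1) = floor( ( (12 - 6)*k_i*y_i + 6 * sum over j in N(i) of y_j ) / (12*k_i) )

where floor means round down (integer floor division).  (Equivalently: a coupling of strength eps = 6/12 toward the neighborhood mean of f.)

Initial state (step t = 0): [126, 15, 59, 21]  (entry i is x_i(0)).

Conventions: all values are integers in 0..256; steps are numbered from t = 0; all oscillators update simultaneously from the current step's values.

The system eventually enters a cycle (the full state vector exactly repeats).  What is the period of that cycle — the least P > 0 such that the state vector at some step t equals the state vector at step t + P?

Answer: 3
Key observation: The state at step 18, [163, 163, 218, 218], reappears at step 21 — and no state repeats earlier — so the cycle the system enters has period 3.

Derivation:
t=0: [126, 15, 59, 21]
t=1: [224, 230, 212, 218]
t=2: [158, 109, 192, 143]
t=3: [138, 144, 94, 100]
t=4: [73, 88, 92, 107]
t=5: [160, 133, 143, 116]
t=6: [112, 108, 133, 130]
t=7: [141, 132, 66, 57]
t=8: [95, 73, 165, 142]
t=9: [159, 167, 140, 148]
t=10: [148, 168, 100, 120]
t=11: [136, 186, 144, 194]
t=12: [55, 51, 75, 71]
t=13: [176, 166, 226, 216]
t=14: [232, 207, 229, 204]
t=15: [106, 108, 163, 165]
t=16: [163, 168, 177, 182]
t=17: [205, 154, 176, 124]
t=18: [163, 163, 218, 218]
t=19: [186, 186, 195, 195]
t=20: [51, 51, 73, 73]
t=21: [163, 163, 218, 218]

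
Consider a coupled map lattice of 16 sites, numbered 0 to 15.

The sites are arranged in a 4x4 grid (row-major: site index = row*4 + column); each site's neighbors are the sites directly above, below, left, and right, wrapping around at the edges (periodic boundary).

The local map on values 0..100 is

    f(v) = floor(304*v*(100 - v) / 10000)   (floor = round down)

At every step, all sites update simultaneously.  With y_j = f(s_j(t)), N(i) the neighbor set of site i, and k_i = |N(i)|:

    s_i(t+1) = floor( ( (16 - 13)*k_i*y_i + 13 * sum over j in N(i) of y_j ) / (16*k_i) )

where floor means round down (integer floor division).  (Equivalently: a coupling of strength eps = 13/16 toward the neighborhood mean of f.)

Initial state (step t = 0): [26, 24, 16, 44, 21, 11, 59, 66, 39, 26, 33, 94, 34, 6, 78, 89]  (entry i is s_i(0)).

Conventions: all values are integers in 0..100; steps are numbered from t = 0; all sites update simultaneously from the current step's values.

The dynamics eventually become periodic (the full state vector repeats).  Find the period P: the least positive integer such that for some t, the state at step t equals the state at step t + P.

Simulating step by step:
t=0: [26, 24, 16, 44, 21, 11, 59, 66, 39, 26, 33, 94, 34, 6, 78, 89]
t=1: [61, 39, 59, 53, 55, 53, 55, 56, 52, 48, 53, 51, 48, 50, 40, 48]
t=2: [73, 73, 73, 73, 74, 74, 74, 74, 75, 75, 74, 74, 74, 73, 74, 74]
t=3: [58, 58, 58, 58, 58, 58, 58, 58, 57, 57, 57, 57, 58, 58, 58, 58]
t=4: [74, 74, 74, 74, 74, 74, 74, 74, 74, 74, 74, 74, 74, 74, 74, 74]
t=5: [58, 58, 58, 58, 58, 58, 58, 58, 58, 58, 58, 58, 58, 58, 58, 58]
t=6: [74, 74, 74, 74, 74, 74, 74, 74, 74, 74, 74, 74, 74, 74, 74, 74]

Answer: 2
Key observation: The state at step 4, [74, 74, 74, 74, 74, 74, 74, 74, 74, 74, 74, 74, 74, 74, 74, 74], reappears at step 6 — and no state repeats earlier — so the cycle the system enters has period 2.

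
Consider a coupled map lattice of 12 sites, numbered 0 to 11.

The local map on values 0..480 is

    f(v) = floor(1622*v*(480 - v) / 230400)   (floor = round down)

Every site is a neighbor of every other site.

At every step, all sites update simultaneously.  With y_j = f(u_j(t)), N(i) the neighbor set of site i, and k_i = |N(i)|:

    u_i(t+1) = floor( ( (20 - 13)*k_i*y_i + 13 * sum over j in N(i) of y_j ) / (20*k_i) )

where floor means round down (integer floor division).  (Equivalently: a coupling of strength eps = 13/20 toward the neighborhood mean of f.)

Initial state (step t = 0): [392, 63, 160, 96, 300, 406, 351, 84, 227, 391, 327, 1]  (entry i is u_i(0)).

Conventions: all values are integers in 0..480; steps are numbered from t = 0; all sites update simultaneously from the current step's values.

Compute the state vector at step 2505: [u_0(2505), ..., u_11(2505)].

Answer: [220, 220, 220, 220, 220, 220, 220, 220, 220, 220, 220, 220]
Key observation: The state at step 10, [402, 402, 402, 402, 402, 402, 402, 402, 402, 402, 402, 402], reappears at step 12: the system is in a cycle of period 2 from step 10 on.  Therefore the state at step 2505 equals the state at step 10 + ((2505 - 10) mod 2) = 11, which is [220, 220, 220, 220, 220, 220, 220, 220, 220, 220, 220, 220].

Derivation:
t=0: [392, 63, 160, 96, 300, 406, 351, 84, 227, 391, 327, 1]
t=1: [258, 242, 293, 263, 299, 249, 281, 256, 306, 259, 290, 189]
t=2: [396, 396, 391, 395, 389, 396, 393, 396, 387, 396, 391, 391]
t=3: [238, 238, 241, 238, 242, 238, 240, 238, 243, 238, 241, 241]
t=4: [405, 405, 405, 405, 405, 405, 405, 405, 405, 405, 405, 405]
t=5: [213, 213, 213, 213, 213, 213, 213, 213, 213, 213, 213, 213]
t=6: [400, 400, 400, 400, 400, 400, 400, 400, 400, 400, 400, 400]
t=7: [225, 225, 225, 225, 225, 225, 225, 225, 225, 225, 225, 225]
t=8: [403, 403, 403, 403, 403, 403, 403, 403, 403, 403, 403, 403]
t=9: [218, 218, 218, 218, 218, 218, 218, 218, 218, 218, 218, 218]
t=10: [402, 402, 402, 402, 402, 402, 402, 402, 402, 402, 402, 402]
t=11: [220, 220, 220, 220, 220, 220, 220, 220, 220, 220, 220, 220]
t=12: [402, 402, 402, 402, 402, 402, 402, 402, 402, 402, 402, 402]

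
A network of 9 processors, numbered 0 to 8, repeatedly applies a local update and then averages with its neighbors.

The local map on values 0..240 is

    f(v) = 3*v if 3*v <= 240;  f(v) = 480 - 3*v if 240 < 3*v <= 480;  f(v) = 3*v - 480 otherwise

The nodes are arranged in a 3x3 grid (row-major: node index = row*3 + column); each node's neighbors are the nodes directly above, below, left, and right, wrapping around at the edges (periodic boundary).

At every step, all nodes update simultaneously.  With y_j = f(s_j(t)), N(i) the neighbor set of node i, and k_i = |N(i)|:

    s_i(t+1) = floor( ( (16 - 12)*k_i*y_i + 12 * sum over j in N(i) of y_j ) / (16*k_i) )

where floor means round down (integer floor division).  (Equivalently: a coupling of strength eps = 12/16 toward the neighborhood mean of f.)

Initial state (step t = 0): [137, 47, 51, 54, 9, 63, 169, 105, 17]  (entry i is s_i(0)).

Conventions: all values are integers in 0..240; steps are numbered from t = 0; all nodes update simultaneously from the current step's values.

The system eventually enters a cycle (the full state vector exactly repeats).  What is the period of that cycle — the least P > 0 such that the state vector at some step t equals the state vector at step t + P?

Simulating step by step:
t=0: [137, 47, 51, 54, 9, 63, 169, 105, 17]
t=1: [107, 112, 122, 99, 129, 120, 90, 87, 112]
t=2: [161, 145, 134, 154, 148, 130, 184, 165, 160]
t=3: [40, 36, 45, 42, 40, 47, 24, 32, 47]
t=4: [112, 115, 129, 116, 118, 133, 108, 106, 118]
t=5: [132, 132, 114, 128, 127, 109, 144, 142, 123]
t=6: [89, 91, 115, 96, 97, 121, 76, 77, 101]
t=7: [196, 195, 167, 188, 187, 159, 209, 207, 177]
t=8: [93, 92, 55, 84, 82, 45, 108, 107, 71]
t=9: [191, 193, 182, 193, 194, 191, 189, 191, 168]
t=10: [89, 91, 74, 95, 97, 77, 79, 81, 69]
t=11: [214, 213, 216, 211, 210, 210, 219, 216, 225]
t=12: [163, 161, 166, 158, 155, 162, 171, 169, 173]
t=13: [13, 13, 15, 13, 11, 16, 23, 23, 25]
t=14: [45, 44, 48, 45, 44, 48, 58, 57, 62]
t=15: [143, 142, 147, 143, 142, 147, 161, 159, 165]
t=16: [40, 41, 39, 40, 41, 39, 23, 24, 19]
t=17: [110, 111, 107, 110, 111, 107, 86, 87, 84]
t=18: [164, 163, 168, 164, 163, 168, 195, 194, 199]
t=19: [31, 29, 36, 31, 29, 36, 71, 70, 77]
t=20: [117, 115, 124, 117, 115, 124, 170, 168, 177]
t=21: [107, 108, 106, 107, 108, 106, 69, 71, 63]
t=22: [168, 168, 165, 168, 168, 165, 186, 186, 186]
t=23: [32, 32, 30, 32, 32, 30, 57, 57, 54]
t=24: [108, 108, 105, 108, 108, 105, 141, 141, 138]
t=25: [139, 139, 143, 139, 139, 143, 95, 95, 99]
t=26: [85, 85, 80, 85, 85, 80, 143, 143, 138]
t=27: [195, 195, 201, 195, 195, 201, 119, 119, 125]
t=28: [111, 111, 112, 111, 111, 112, 112, 112, 118]
t=29: [145, 145, 141, 145, 145, 141, 141, 141, 139]
t=30: [49, 49, 53, 49, 49, 53, 53, 53, 58]
t=31: [151, 151, 157, 151, 151, 157, 157, 157, 162]
t=32: [20, 20, 15, 20, 20, 15, 15, 15, 8]
t=33: [54, 54, 46, 54, 54, 46, 46, 46, 39]
t=34: [153, 153, 143, 153, 153, 143, 143, 143, 132]
t=35: [32, 32, 45, 32, 32, 45, 45, 45, 59]
t=36: [110, 110, 128, 110, 110, 128, 128, 128, 145]
t=37: [129, 129, 106, 129, 129, 106, 106, 106, 83]
t=38: [118, 118, 149, 118, 118, 149, 149, 149, 179]
t=39: [91, 91, 72, 91, 91, 72, 72, 72, 39]
t=40: [210, 210, 194, 210, 210, 194, 194, 194, 191]
t=41: [132, 132, 118, 132, 132, 118, 118, 118, 99]
t=42: [99, 99, 120, 99, 99, 120, 120, 120, 140]
t=43: [159, 159, 132, 159, 159, 132, 132, 132, 105]
t=44: [33, 33, 68, 33, 33, 68, 68, 68, 104]
t=45: [138, 138, 157, 138, 138, 157, 157, 157, 195]
t=46: [44, 44, 48, 44, 44, 48, 48, 48, 33]
t=47: [136, 136, 131, 136, 136, 131, 131, 131, 132]
t=48: [77, 77, 80, 77, 77, 80, 80, 80, 86]
t=49: [234, 234, 233, 234, 234, 233, 233, 233, 235]
t=50: [220, 220, 221, 220, 220, 221, 221, 221, 220]
t=51: [181, 181, 181, 181, 181, 181, 181, 181, 182]
t=52: [63, 63, 63, 63, 63, 63, 63, 63, 63]
t=53: [189, 189, 189, 189, 189, 189, 189, 189, 189]
t=54: [87, 87, 87, 87, 87, 87, 87, 87, 87]
t=55: [219, 219, 219, 219, 219, 219, 219, 219, 219]
t=56: [177, 177, 177, 177, 177, 177, 177, 177, 177]
t=57: [51, 51, 51, 51, 51, 51, 51, 51, 51]
t=58: [153, 153, 153, 153, 153, 153, 153, 153, 153]
t=59: [21, 21, 21, 21, 21, 21, 21, 21, 21]
t=60: [63, 63, 63, 63, 63, 63, 63, 63, 63]

Answer: 8
Key observation: The state at step 52, [63, 63, 63, 63, 63, 63, 63, 63, 63], reappears at step 60 — and no state repeats earlier — so the cycle the system enters has period 8.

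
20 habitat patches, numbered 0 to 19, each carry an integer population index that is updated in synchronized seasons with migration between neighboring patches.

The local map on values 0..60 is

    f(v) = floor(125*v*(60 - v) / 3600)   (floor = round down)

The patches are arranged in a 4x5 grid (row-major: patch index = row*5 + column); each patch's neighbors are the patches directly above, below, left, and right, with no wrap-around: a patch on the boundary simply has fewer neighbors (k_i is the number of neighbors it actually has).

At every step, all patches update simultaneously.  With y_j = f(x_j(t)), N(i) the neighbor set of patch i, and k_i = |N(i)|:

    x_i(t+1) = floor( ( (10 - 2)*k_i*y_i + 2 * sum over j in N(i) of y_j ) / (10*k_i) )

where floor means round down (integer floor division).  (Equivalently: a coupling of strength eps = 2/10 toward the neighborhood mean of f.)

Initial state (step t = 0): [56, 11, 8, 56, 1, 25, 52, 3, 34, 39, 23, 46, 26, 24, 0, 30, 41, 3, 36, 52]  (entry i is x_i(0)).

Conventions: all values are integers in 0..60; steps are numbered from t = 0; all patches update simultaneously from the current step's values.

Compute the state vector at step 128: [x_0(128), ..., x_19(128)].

Simulating step by step:
t=0: [56, 11, 8, 56, 1, 25, 52, 3, 34, 39, 23, 46, 26, 24, 0, 30, 41, 3, 36, 52]
t=1: [10, 16, 13, 8, 5, 27, 14, 8, 27, 24, 28, 22, 27, 28, 4, 30, 25, 9, 27, 14]
t=2: [19, 23, 20, 15, 11, 28, 22, 16, 28, 27, 30, 28, 28, 29, 11, 30, 29, 18, 28, 21]
t=3: [27, 28, 26, 23, 19, 30, 28, 25, 30, 28, 31, 30, 30, 30, 20, 31, 30, 27, 30, 27]
t=4: [30, 30, 30, 29, 27, 30, 30, 30, 30, 30, 31, 31, 30, 30, 27, 31, 30, 30, 30, 29]
t=5: [31, 31, 31, 30, 30, 31, 31, 31, 31, 30, 31, 31, 31, 30, 30, 31, 31, 31, 31, 30]
t=6: [31, 31, 31, 31, 31, 31, 31, 31, 31, 31, 31, 31, 31, 31, 31, 31, 31, 31, 31, 31]
t=7: [31, 31, 31, 31, 31, 31, 31, 31, 31, 31, 31, 31, 31, 31, 31, 31, 31, 31, 31, 31]

Answer: [31, 31, 31, 31, 31, 31, 31, 31, 31, 31, 31, 31, 31, 31, 31, 31, 31, 31, 31, 31]
Key observation: The state at step 6, [31, 31, 31, 31, 31, 31, 31, 31, 31, 31, 31, 31, 31, 31, 31, 31, 31, 31, 31, 31], reappears at step 7: the system is in a cycle of period 1 from step 6 on.  Therefore the state at step 128 equals the state at step 6 + ((128 - 6) mod 1) = 6, which is [31, 31, 31, 31, 31, 31, 31, 31, 31, 31, 31, 31, 31, 31, 31, 31, 31, 31, 31, 31].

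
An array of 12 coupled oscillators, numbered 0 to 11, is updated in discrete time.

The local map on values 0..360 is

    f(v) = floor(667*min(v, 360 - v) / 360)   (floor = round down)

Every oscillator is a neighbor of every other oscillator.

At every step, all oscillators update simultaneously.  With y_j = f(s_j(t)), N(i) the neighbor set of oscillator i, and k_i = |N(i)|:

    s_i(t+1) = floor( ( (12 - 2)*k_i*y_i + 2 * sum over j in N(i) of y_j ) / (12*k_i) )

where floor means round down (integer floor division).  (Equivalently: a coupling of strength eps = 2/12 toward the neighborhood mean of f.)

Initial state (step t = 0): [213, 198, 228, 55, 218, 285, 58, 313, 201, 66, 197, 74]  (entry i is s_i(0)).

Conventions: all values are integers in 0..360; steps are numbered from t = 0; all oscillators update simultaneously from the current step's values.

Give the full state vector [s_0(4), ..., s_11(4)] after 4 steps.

Simulating step by step:
t=0: [213, 198, 228, 55, 218, 285, 58, 313, 201, 66, 197, 74]
t=1: [258, 281, 235, 118, 251, 148, 123, 107, 276, 135, 282, 147]
t=2: [191, 157, 226, 216, 202, 262, 223, 199, 164, 242, 155, 260]
t=3: [303, 284, 250, 265, 286, 195, 254, 291, 295, 225, 282, 198]
t=4: [119, 147, 199, 177, 145, 282, 193, 137, 131, 237, 151, 278]

Answer: [119, 147, 199, 177, 145, 282, 193, 137, 131, 237, 151, 278]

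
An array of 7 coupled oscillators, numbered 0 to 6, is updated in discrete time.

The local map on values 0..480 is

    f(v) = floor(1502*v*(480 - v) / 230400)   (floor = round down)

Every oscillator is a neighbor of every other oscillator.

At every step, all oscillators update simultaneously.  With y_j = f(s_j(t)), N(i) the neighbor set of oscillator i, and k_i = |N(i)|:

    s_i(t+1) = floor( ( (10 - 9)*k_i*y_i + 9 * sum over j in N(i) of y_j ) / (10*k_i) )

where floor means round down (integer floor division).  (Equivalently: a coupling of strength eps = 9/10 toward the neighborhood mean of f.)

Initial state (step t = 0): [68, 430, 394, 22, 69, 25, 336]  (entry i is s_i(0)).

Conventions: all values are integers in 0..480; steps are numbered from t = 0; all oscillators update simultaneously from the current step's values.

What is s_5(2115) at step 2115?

Answer: s_5(2115) = 261
Key observation: The state at step 22, [372, 372, 372, 372, 372, 372, 372], reappears at step 24: the system is in a cycle of period 2 from step 22 on.  Therefore the state at step 2115 equals the state at step 22 + ((2115 - 22) mod 2) = 23, which is [261, 261, 261, 261, 261, 261, 261].

Derivation:
t=0: [68, 430, 394, 22, 69, 25, 336]
t=1: [167, 170, 166, 173, 167, 173, 161]
t=2: [341, 341, 341, 340, 341, 340, 341]
t=3: [308, 308, 308, 308, 308, 308, 308]
t=4: [345, 345, 345, 345, 345, 345, 345]
t=5: [303, 303, 303, 303, 303, 303, 303]
t=6: [349, 349, 349, 349, 349, 349, 349]
t=7: [298, 298, 298, 298, 298, 298, 298]
t=8: [353, 353, 353, 353, 353, 353, 353]
t=9: [292, 292, 292, 292, 292, 292, 292]
t=10: [357, 357, 357, 357, 357, 357, 357]
t=11: [286, 286, 286, 286, 286, 286, 286]
t=12: [361, 361, 361, 361, 361, 361, 361]
t=13: [280, 280, 280, 280, 280, 280, 280]
t=14: [365, 365, 365, 365, 365, 365, 365]
t=15: [273, 273, 273, 273, 273, 273, 273]
t=16: [368, 368, 368, 368, 368, 368, 368]
t=17: [268, 268, 268, 268, 268, 268, 268]
t=18: [370, 370, 370, 370, 370, 370, 370]
t=19: [265, 265, 265, 265, 265, 265, 265]
t=20: [371, 371, 371, 371, 371, 371, 371]
t=21: [263, 263, 263, 263, 263, 263, 263]
t=22: [372, 372, 372, 372, 372, 372, 372]
t=23: [261, 261, 261, 261, 261, 261, 261]
t=24: [372, 372, 372, 372, 372, 372, 372]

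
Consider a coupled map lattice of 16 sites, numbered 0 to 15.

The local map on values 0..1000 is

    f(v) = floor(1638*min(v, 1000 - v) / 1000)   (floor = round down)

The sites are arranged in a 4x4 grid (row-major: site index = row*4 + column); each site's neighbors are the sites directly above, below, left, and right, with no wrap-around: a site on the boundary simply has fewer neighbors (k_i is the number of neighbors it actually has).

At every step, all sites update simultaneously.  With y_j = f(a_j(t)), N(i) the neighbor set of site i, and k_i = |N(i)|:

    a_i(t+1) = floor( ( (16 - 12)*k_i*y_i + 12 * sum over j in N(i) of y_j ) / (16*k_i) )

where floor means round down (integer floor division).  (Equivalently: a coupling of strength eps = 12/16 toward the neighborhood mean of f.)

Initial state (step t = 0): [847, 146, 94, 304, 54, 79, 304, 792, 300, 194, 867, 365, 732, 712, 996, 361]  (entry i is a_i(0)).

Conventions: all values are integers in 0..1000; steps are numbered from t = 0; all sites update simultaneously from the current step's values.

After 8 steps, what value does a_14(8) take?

Answer: a_14(8) = 617

Derivation:
t=0: [847, 146, 94, 304, 54, 79, 304, 792, 300, 194, 867, 365, 732, 712, 996, 361]
t=1: [185, 192, 346, 309, 239, 246, 281, 482, 333, 324, 319, 436, 470, 308, 321, 373]
t=2: [340, 396, 461, 634, 410, 418, 542, 617, 558, 502, 548, 658, 585, 582, 540, 617]
t=3: [633, 660, 688, 668, 658, 711, 713, 634, 722, 734, 724, 638, 697, 732, 701, 649]
t=4: [568, 535, 520, 552, 522, 497, 499, 551, 486, 449, 485, 554, 458, 464, 488, 548]
t=5: [755, 767, 774, 753, 774, 783, 790, 753, 765, 777, 776, 749, 771, 761, 773, 758]
t=6: [381, 376, 374, 391, 377, 362, 366, 390, 373, 371, 370, 394, 384, 375, 381, 392]
t=7: [618, 610, 616, 628, 610, 605, 608, 630, 615, 605, 615, 632, 616, 618, 621, 636]
t=8: [634, 634, 629, 615, 635, 642, 631, 614, 635, 636, 628, 608, 627, 630, 617, 607]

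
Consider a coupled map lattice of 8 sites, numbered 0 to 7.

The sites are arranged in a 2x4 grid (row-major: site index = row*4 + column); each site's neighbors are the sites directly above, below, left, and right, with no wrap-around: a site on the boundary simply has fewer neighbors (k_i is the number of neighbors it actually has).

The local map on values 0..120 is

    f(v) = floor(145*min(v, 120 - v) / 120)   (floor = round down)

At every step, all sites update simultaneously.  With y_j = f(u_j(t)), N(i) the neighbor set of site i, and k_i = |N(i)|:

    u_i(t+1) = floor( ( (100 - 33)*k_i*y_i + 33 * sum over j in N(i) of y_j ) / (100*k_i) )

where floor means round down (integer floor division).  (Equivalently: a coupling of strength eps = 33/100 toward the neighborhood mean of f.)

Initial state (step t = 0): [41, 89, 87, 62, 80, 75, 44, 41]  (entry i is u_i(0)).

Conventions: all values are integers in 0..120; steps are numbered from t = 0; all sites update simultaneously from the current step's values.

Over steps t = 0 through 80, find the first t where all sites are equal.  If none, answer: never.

Answer: 13
Key observation: Synchronization is absorbing here: once all sites are equal they stay equal, and step 13 is the first all-equal step.

Derivation:
t=0: [41, 89, 87, 62, 80, 75, 44, 41]  (not all equal)
t=1: [46, 40, 43, 61, 49, 51, 51, 53]  (not all equal)
t=2: [54, 50, 53, 66, 58, 59, 60, 64]  (not all equal)
t=3: [65, 62, 64, 65, 69, 69, 70, 67]  (not all equal)
t=4: [65, 68, 66, 65, 61, 61, 61, 63]  (not all equal)
t=5: [66, 63, 65, 66, 70, 70, 70, 68]  (not all equal)
t=6: [64, 66, 65, 64, 60, 60, 60, 62]  (not all equal)
t=7: [67, 66, 66, 67, 71, 71, 71, 69]  (not all equal)
t=8: [63, 64, 64, 63, 59, 59, 59, 61]  (not all equal)
t=9: [68, 67, 67, 68, 70, 70, 70, 70]  (not all equal)
t=10: [62, 63, 63, 62, 60, 60, 60, 60]  (not all equal)
t=11: [70, 68, 68, 70, 71, 71, 71, 71]  (not all equal)
t=12: [60, 61, 61, 60, 59, 59, 59, 59]  (not all equal)
t=13: [71, 71, 71, 71, 71, 71, 71, 71]  (all equal)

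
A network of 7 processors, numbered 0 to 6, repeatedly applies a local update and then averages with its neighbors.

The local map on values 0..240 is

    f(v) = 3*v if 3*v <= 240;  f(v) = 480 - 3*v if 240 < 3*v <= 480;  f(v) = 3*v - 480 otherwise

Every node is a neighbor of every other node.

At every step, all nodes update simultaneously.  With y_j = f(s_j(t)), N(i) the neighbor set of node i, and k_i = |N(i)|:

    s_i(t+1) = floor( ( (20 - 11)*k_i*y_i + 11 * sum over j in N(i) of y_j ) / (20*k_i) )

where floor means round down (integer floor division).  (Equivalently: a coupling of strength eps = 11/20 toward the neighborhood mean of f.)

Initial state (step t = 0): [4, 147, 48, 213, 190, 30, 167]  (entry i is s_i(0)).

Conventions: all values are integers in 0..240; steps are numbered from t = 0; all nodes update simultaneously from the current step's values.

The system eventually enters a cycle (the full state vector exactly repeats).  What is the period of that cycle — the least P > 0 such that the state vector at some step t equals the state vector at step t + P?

Simulating step by step:
t=0: [4, 147, 48, 213, 190, 30, 167]
t=1: [55, 64, 102, 107, 83, 83, 58]
t=2: [180, 190, 183, 178, 204, 204, 183]
t=3: [77, 87, 80, 74, 102, 102, 80]
t=4: [220, 215, 223, 217, 199, 199, 223]
t=5: [167, 162, 171, 164, 145, 145, 171]
t=6: [25, 20, 29, 22, 34, 34, 29]
t=7: [79, 74, 84, 76, 89, 89, 84]
t=8: [228, 223, 225, 225, 220, 220, 225]
t=9: [195, 190, 192, 192, 187, 187, 192]
t=10: [96, 91, 93, 93, 88, 88, 93]
t=11: [200, 205, 203, 203, 208, 208, 203]
t=12: [128, 133, 131, 131, 136, 136, 131]
t=13: [87, 82, 84, 84, 79, 79, 84]
t=14: [226, 231, 229, 229, 232, 232, 229]
t=15: [205, 210, 208, 208, 211, 211, 208]
t=16: [142, 147, 145, 145, 148, 148, 145]
t=17: [46, 41, 43, 43, 40, 40, 43]
t=18: [130, 125, 127, 127, 124, 124, 127]
t=19: [97, 102, 100, 100, 103, 103, 100]
t=20: [181, 176, 178, 178, 175, 175, 178]
t=21: [55, 50, 52, 52, 49, 49, 52]
t=22: [157, 152, 154, 154, 151, 151, 154]
t=23: [16, 21, 19, 19, 22, 22, 19]
t=24: [55, 60, 58, 58, 61, 61, 58]
t=25: [172, 177, 175, 175, 178, 178, 175]
t=26: [43, 48, 46, 46, 49, 49, 46]
t=27: [136, 141, 139, 139, 142, 142, 139]
t=28: [64, 59, 61, 61, 58, 58, 61]
t=29: [184, 179, 181, 181, 178, 178, 181]
t=30: [64, 59, 61, 61, 58, 58, 61]

Answer: 2
Key observation: The state at step 28, [64, 59, 61, 61, 58, 58, 61], reappears at step 30 — and no state repeats earlier — so the cycle the system enters has period 2.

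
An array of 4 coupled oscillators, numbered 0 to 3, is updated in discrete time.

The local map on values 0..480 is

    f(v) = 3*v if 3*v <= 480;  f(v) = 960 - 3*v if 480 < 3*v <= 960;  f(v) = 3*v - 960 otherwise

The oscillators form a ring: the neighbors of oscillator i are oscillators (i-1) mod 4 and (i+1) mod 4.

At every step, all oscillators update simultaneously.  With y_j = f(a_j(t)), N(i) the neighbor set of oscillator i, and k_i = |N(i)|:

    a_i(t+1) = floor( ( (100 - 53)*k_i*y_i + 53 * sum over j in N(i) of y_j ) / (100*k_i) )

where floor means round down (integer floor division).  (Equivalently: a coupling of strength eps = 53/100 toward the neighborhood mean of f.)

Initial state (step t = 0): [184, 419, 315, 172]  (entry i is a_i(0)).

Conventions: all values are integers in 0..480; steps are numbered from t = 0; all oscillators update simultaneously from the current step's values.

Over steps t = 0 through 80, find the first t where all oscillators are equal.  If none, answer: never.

Simulating step by step:
t=0: [184, 419, 315, 172]  (not all equal)
t=1: [388, 251, 203, 320]  (not all equal)
t=2: [150, 244, 219, 147]  (not all equal)
t=3: [388, 306, 319, 406]  (not all equal)
t=4: [175, 74, 80, 176]  (not all equal)
t=5: [377, 283, 286, 381]  (not all equal)
t=6: [158, 124, 125, 158]  (not all equal)
t=7: [446, 399, 400, 447]  (not all equal)
t=8: [341, 275, 276, 342]  (not all equal)
t=9: [82, 115, 115, 82]  (not all equal)
t=10: [272, 318, 318, 272]  (not all equal)
t=11: [107, 42, 42, 107]  (not all equal)
t=12: [269, 177, 177, 269]  (not all equal)
t=13: [226, 355, 355, 226]  (not all equal)
t=14: [235, 151, 151, 235]  (not all equal)
t=15: [307, 400, 400, 307]  (not all equal)
t=16: [92, 186, 186, 92]  (not all equal)
t=17: [309, 368, 368, 309]  (not all equal)
t=18: [62, 114, 114, 62]  (not all equal)
t=19: [227, 300, 300, 227]  (not all equal)
t=20: [220, 118, 118, 220]  (not all equal)
t=21: [314, 339, 339, 314]  (not all equal)
t=22: [28, 46, 46, 28]  (not all equal)
t=23: [98, 123, 123, 98]  (not all equal)
t=24: [313, 349, 349, 313]  (not all equal)
t=25: [38, 69, 69, 38]  (not all equal)
t=26: [138, 182, 182, 138]  (not all equal)
t=27: [414, 414, 414, 414]  (all equal)

Answer: 27
Key observation: Synchronization is absorbing here: once all oscillators are equal they stay equal, and step 27 is the first all-equal step.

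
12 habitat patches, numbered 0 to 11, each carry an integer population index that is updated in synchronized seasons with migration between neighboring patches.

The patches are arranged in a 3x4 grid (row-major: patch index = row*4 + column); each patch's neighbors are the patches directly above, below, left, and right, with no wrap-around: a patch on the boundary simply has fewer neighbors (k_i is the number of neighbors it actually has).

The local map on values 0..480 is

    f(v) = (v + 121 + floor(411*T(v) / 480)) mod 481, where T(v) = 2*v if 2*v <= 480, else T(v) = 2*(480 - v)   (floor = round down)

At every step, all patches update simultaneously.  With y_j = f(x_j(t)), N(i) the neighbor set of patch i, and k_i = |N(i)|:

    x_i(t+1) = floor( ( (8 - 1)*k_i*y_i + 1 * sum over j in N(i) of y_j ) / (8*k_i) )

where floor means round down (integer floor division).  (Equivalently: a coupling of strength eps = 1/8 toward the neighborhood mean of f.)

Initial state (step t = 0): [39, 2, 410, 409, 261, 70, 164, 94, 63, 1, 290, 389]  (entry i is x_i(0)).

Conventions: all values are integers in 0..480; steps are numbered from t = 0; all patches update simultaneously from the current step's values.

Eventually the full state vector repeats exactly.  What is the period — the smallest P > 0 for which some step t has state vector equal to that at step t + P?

Answer: 2
Key observation: The state at step 28, [269, 269, 269, 270, 269, 269, 270, 270, 269, 269, 270, 270], reappears at step 30 — and no state repeats earlier — so the cycle the system enters has period 2.

Derivation:
t=0: [39, 2, 410, 409, 261, 70, 164, 94, 63, 1, 290, 389]
t=1: [222, 139, 163, 182, 275, 290, 108, 346, 279, 143, 239, 200]
t=2: [229, 39, 95, 134, 264, 245, 387, 218, 248, 57, 277, 190]
t=3: [259, 236, 348, 40, 273, 281, 199, 216, 283, 275, 256, 166]
t=4: [276, 276, 215, 227, 266, 259, 187, 217, 260, 266, 266, 110]
t=5: [265, 263, 222, 251, 272, 272, 159, 233, 275, 272, 272, 397]
t=6: [272, 272, 237, 279, 268, 262, 94, 260, 266, 267, 256, 190]
t=7: [268, 268, 284, 265, 271, 277, 362, 274, 271, 271, 277, 170]
t=8: [270, 270, 257, 271, 267, 262, 211, 256, 268, 267, 254, 121]
t=9: [269, 269, 274, 269, 271, 272, 220, 282, 271, 271, 284, 427]
t=10: [269, 269, 265, 269, 268, 267, 239, 256, 268, 267, 254, 169]
t=11: [270, 270, 273, 270, 270, 271, 286, 271, 271, 271, 273, 120]
t=12: [269, 268, 266, 268, 268, 267, 259, 275, 268, 267, 274, 423]
t=13: [270, 271, 272, 270, 270, 271, 275, 262, 271, 270, 262, 173]
t=14: [268, 268, 267, 269, 268, 268, 266, 267, 268, 269, 267, 129]
t=15: [271, 271, 271, 270, 271, 271, 271, 279, 270, 270, 279, 445]
t=16: [268, 268, 268, 268, 268, 268, 267, 258, 268, 268, 258, 158]
t=17: [271, 271, 271, 271, 271, 271, 271, 268, 271, 271, 268, 94]
t=18: [268, 268, 268, 268, 268, 268, 268, 275, 268, 268, 275, 362]
t=19: [271, 271, 271, 270, 271, 271, 270, 263, 271, 270, 263, 211]
t=20: [268, 268, 268, 269, 268, 268, 269, 271, 268, 269, 271, 219]
t=21: [271, 271, 270, 269, 271, 270, 269, 266, 270, 270, 266, 238]
t=22: [268, 268, 269, 270, 268, 268, 270, 272, 268, 269, 272, 283]
t=23: [271, 270, 269, 269, 271, 270, 269, 267, 270, 270, 267, 261]
t=24: [268, 269, 269, 270, 268, 269, 270, 271, 268, 269, 271, 275]
t=25: [270, 270, 269, 269, 270, 270, 269, 268, 270, 269, 268, 266]
t=26: [269, 269, 269, 270, 269, 269, 270, 270, 269, 269, 270, 271]
t=27: [270, 270, 269, 269, 270, 269, 269, 268, 270, 269, 269, 268]
t=28: [269, 269, 269, 270, 269, 269, 270, 270, 269, 269, 270, 270]
t=29: [270, 270, 269, 269, 270, 269, 269, 269, 270, 269, 269, 269]
t=30: [269, 269, 269, 270, 269, 269, 270, 270, 269, 269, 270, 270]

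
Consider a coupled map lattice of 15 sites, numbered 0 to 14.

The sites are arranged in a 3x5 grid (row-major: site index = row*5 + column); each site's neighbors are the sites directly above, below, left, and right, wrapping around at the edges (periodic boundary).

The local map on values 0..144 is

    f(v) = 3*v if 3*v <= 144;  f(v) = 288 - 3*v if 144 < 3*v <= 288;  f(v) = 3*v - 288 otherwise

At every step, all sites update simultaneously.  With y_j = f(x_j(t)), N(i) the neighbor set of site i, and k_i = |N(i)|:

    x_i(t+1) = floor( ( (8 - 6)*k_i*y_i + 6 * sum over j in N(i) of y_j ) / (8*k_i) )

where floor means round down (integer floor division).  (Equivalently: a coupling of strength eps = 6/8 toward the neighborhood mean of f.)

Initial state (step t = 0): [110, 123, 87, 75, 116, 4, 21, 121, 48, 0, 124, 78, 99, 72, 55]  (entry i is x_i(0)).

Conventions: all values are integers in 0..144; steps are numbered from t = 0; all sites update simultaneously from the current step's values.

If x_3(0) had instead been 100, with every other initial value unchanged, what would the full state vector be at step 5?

Simulating step by step:
t=0: [110, 123, 87, 100, 116, 4, 21, 121, 48, 0, 124, 78, 99, 72, 55]
t=1: [54, 55, 39, 59, 48, 38, 57, 64, 65, 63, 64, 57, 45, 72, 71]
t=2: [120, 120, 116, 107, 113, 110, 113, 110, 94, 104, 105, 117, 109, 95, 95]
t=3: [54, 64, 49, 30, 37, 43, 53, 39, 20, 25, 40, 51, 41, 15, 20]
t=4: [117, 123, 115, 89, 93, 116, 121, 114, 76, 86, 114, 121, 112, 73, 80]
t=5: [54, 70, 52, 41, 32, 56, 69, 58, 47, 40, 59, 67, 59, 50, 42]

Answer: [54, 70, 52, 41, 32, 56, 69, 58, 47, 40, 59, 67, 59, 50, 42]
Key observation: This trace re-runs the system from the modified initial state.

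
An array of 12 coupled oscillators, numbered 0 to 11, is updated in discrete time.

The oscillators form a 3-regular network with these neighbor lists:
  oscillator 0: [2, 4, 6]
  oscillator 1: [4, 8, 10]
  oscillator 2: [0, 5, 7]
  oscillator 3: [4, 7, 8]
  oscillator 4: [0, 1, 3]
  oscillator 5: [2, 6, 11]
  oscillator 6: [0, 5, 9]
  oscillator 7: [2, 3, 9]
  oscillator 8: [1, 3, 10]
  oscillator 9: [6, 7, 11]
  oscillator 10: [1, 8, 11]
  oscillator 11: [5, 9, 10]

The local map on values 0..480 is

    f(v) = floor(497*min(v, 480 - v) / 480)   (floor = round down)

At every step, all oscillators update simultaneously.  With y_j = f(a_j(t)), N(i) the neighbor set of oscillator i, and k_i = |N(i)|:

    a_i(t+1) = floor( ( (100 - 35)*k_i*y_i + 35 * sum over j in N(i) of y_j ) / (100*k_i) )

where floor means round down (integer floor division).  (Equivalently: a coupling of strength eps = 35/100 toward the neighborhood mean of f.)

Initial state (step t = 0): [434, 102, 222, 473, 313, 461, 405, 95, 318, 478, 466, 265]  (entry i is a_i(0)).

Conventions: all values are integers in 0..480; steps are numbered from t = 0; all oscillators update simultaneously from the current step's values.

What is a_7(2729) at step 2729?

Answer: a_7(2729) = 241
Key observation: The state at step 34, [247, 247, 247, 247, 247, 247, 247, 247, 247, 247, 247, 247], reappears at step 36: the system is in a cycle of period 2 from step 34 on.  Therefore the state at step 2729 equals the state at step 34 + ((2729 - 34) mod 2) = 35, which is [241, 241, 241, 241, 241, 241, 241, 241, 241, 241, 241, 241].

Derivation:
t=0: [434, 102, 222, 473, 313, 461, 405, 95, 318, 478, 466, 265]
t=1: [86, 109, 167, 55, 130, 73, 57, 91, 123, 47, 66, 148]
t=2: [100, 111, 141, 77, 117, 93, 63, 93, 110, 66, 89, 121]
t=3: [105, 112, 128, 89, 113, 101, 73, 96, 106, 77, 100, 111]
t=4: [108, 113, 122, 97, 112, 105, 82, 99, 107, 84, 106, 107]
t=5: [110, 115, 119, 103, 113, 107, 90, 102, 109, 90, 110, 106]
t=6: [112, 117, 118, 107, 115, 109, 97, 105, 112, 96, 113, 107]
t=7: [114, 119, 118, 111, 117, 111, 103, 108, 115, 101, 116, 109]
t=8: [117, 121, 119, 115, 120, 113, 108, 111, 119, 105, 119, 112]
t=9: [120, 124, 121, 119, 123, 116, 112, 114, 122, 109, 122, 115]
t=10: [123, 127, 123, 123, 126, 119, 116, 118, 125, 113, 125, 119]
t=11: [126, 130, 125, 127, 129, 123, 120, 122, 129, 118, 128, 123]
t=12: [129, 133, 128, 130, 132, 126, 124, 126, 132, 123, 131, 127]
t=13: [132, 136, 131, 134, 135, 130, 128, 130, 135, 127, 134, 130]
t=14: [135, 139, 134, 137, 138, 133, 132, 134, 138, 131, 137, 134]
t=15: [138, 142, 138, 140, 141, 137, 136, 138, 141, 135, 141, 137]
t=16: [142, 146, 141, 144, 144, 141, 140, 141, 145, 139, 144, 141]
t=17: [146, 150, 145, 148, 149, 144, 144, 145, 149, 143, 148, 145]
t=18: [151, 154, 150, 152, 153, 149, 149, 150, 153, 148, 153, 150]
t=19: [155, 158, 155, 157, 157, 154, 154, 155, 158, 153, 157, 155]
t=20: [160, 162, 159, 161, 161, 159, 159, 160, 162, 158, 162, 159]
t=21: [164, 166, 164, 166, 166, 164, 164, 164, 166, 163, 166, 164]
t=22: [169, 171, 169, 170, 170, 169, 168, 169, 171, 168, 170, 169]
t=23: [174, 176, 174, 175, 175, 173, 173, 174, 176, 173, 176, 174]
t=24: [180, 181, 179, 181, 181, 179, 179, 180, 181, 179, 181, 180]
t=25: [185, 187, 185, 186, 186, 185, 185, 185, 187, 185, 186, 185]
t=26: [191, 192, 191, 192, 192, 191, 191, 191, 192, 191, 192, 191]
t=27: [197, 198, 197, 197, 197, 197, 197, 197, 198, 197, 197, 197]
t=28: [203, 204, 203, 203, 203, 203, 203, 203, 204, 203, 203, 203]
t=29: [210, 210, 210, 210, 210, 210, 210, 210, 210, 210, 210, 210]
t=30: [217, 217, 217, 217, 217, 217, 217, 217, 217, 217, 217, 217]
t=31: [224, 224, 224, 224, 224, 224, 224, 224, 224, 224, 224, 224]
t=32: [231, 231, 231, 231, 231, 231, 231, 231, 231, 231, 231, 231]
t=33: [239, 239, 239, 239, 239, 239, 239, 239, 239, 239, 239, 239]
t=34: [247, 247, 247, 247, 247, 247, 247, 247, 247, 247, 247, 247]
t=35: [241, 241, 241, 241, 241, 241, 241, 241, 241, 241, 241, 241]
t=36: [247, 247, 247, 247, 247, 247, 247, 247, 247, 247, 247, 247]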